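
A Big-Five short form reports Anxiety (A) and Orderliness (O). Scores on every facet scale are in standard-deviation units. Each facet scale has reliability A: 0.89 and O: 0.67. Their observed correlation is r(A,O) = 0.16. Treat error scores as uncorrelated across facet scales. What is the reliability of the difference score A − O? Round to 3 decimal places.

0.738

Var(A−O) = 1 + 1 − 2·0.16 = 2 − 0.32 = 1.68.
Because errors are independent across components, Cov(Tᵢ,Tⱼ) = Cov(Xᵢ,Xⱼ); the off-diagonal part of the true-score variance is the same as above.
True-score variance = [0.89 + 0.67] − 0.32 = 1.56 − 0.32 = 1.24.
Reliability = 1.24 / 1.68 = 0.738.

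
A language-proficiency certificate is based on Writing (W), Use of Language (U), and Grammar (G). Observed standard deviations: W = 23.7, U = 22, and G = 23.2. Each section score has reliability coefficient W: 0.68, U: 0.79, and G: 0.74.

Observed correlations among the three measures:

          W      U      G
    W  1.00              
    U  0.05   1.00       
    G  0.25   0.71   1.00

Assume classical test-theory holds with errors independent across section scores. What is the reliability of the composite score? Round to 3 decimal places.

0.840

Var(W+U+G) = 23.7² + 22² + 23.2² + 2·[23.7·22·0.05 + 23.7·23.2·0.25 + 22·23.2·0.71] = 1583.93 + 1051.83 = 2635.76.
Because errors are independent across components, Cov(Tᵢ,Tⱼ) = Cov(Xᵢ,Xⱼ); the off-diagonal part of the true-score variance is the same as above.
True-score variance = [23.7²·0.68 + 22²·0.79 + 23.2²·0.74] + 1051.83 = 1162.61 + 1051.83 = 2214.43.
Reliability = 2214.43 / 2635.76 = 0.840.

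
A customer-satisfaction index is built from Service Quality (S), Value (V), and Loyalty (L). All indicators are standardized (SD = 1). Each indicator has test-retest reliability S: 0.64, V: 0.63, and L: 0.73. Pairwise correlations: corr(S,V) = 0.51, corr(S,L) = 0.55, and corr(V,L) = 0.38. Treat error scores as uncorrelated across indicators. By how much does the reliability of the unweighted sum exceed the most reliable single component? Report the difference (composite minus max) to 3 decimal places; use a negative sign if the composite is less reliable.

0.100

Var(sum) = 3 + 2.88 = 5.88; true-score variance = 2 + 2.88 = 4.88; composite reliability = 0.8299.
Max component reliability = 0.7300.
Difference = 0.8299 − 0.7300 = 0.100.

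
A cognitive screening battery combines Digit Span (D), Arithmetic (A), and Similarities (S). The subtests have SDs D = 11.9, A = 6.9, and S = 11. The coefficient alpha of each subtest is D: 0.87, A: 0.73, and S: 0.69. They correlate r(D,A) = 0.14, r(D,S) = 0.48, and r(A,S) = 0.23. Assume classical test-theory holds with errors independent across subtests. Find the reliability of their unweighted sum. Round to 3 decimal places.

Var(D+A+S) = 11.9² + 6.9² + 11² + 2·[11.9·6.9·0.14 + 11.9·11·0.48 + 6.9·11·0.23] = 310.22 + 183.569 = 493.789.
Under uncorrelated errors the observed covariances equal the true-score covariances, so only the own-variance terms attenuate.
True-score variance = [11.9²·0.87 + 6.9²·0.73 + 11²·0.69] + 183.569 = 241.446 + 183.569 = 425.015.
Reliability = 425.015 / 493.789 = 0.861.

0.861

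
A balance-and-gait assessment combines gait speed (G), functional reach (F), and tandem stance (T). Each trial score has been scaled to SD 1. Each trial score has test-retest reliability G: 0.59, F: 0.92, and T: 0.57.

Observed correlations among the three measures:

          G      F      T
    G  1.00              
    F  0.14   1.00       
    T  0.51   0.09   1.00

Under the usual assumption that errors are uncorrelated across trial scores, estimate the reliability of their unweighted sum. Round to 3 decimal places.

Var(G+F+T) = 3 + 2·[0.14 + 0.51 + 0.09] = 3 + 1.48 = 4.48.
Under uncorrelated errors the observed covariances equal the true-score covariances, so only the own-variance terms attenuate.
True-score variance = [0.59 + 0.92 + 0.57] + 1.48 = 2.08 + 1.48 = 3.56.
Reliability = 3.56 / 4.48 = 0.795.

0.795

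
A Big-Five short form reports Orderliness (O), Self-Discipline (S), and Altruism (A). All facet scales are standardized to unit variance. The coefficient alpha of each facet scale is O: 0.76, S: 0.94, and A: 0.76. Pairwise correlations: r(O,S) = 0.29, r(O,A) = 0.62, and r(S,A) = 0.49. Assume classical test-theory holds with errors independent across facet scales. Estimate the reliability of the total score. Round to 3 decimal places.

Var(O+S+A) = 3 + 2·[0.29 + 0.62 + 0.49] = 3 + 2.8 = 5.8.
Under uncorrelated errors the observed covariances equal the true-score covariances, so only the own-variance terms attenuate.
True-score variance = [0.76 + 0.94 + 0.76] + 2.8 = 2.46 + 2.8 = 5.26.
Reliability = 5.26 / 5.8 = 0.907.

0.907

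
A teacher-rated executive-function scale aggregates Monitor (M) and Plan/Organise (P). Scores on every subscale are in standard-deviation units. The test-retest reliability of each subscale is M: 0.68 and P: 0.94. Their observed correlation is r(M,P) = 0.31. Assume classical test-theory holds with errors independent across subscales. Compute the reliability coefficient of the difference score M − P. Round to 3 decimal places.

Var(M−P) = 1 + 1 − 2·0.31 = 2 − 0.62 = 1.38.
Because errors are independent across components, Cov(Tᵢ,Tⱼ) = Cov(Xᵢ,Xⱼ); the off-diagonal part of the true-score variance is the same as above.
True-score variance = [0.68 + 0.94] − 0.62 = 1.62 − 0.62 = 1.
Reliability = 1 / 1.38 = 0.725.

0.725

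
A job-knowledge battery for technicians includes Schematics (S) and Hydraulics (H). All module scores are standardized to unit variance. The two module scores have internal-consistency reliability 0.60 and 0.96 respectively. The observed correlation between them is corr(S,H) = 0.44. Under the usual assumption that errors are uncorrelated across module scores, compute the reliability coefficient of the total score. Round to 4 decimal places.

Var(S+H) = 2 + 2·[0.44] = 2 + 0.88 = 2.88.
With uncorrelated errors the cross-covariances are all true-score covariance, so they carry over unchanged; only the diagonal terms shrink to ρᵢσᵢ².
True-score variance = [0.60 + 0.96] + 0.88 = 1.56 + 0.88 = 2.44.
Reliability = 2.44 / 2.88 = 0.8472.

0.8472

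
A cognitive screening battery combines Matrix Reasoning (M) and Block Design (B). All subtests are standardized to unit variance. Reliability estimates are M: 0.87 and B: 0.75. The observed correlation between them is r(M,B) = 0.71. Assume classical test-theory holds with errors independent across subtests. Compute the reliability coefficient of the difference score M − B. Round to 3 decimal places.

0.345

Var(M−B) = 1 + 1 − 2·0.71 = 2 − 1.42 = 0.58.
With uncorrelated errors the cross-covariances are all true-score covariance, so they carry over unchanged; only the diagonal terms shrink to ρᵢσᵢ².
True-score variance = [0.87 + 0.75] − 1.42 = 1.62 − 1.42 = 0.2.
Reliability = 0.2 / 0.58 = 0.345.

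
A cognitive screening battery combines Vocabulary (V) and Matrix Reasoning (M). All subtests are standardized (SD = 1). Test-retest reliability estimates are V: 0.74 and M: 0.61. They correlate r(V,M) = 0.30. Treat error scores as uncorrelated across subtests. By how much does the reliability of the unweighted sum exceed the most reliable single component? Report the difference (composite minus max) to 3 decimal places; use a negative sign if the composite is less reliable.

Var(sum) = 2 + 0.6 = 2.6; true-score variance = 1.35 + 0.6 = 1.95; composite reliability = 0.7500.
Max component reliability = 0.7400.
Difference = 0.7500 − 0.7400 = 0.010.

0.010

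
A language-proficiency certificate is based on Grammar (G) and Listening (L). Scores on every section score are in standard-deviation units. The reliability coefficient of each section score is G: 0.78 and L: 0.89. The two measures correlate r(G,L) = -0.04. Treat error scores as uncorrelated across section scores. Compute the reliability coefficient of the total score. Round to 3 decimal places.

0.828

Var(G+L) = 2 + 2·[(-0.04)] = 2 − 0.08 = 1.92.
Under uncorrelated errors the observed covariances equal the true-score covariances, so only the own-variance terms attenuate.
True-score variance = [0.78 + 0.89] − 0.08 = 1.67 − 0.08 = 1.59.
Reliability = 1.59 / 1.92 = 0.828.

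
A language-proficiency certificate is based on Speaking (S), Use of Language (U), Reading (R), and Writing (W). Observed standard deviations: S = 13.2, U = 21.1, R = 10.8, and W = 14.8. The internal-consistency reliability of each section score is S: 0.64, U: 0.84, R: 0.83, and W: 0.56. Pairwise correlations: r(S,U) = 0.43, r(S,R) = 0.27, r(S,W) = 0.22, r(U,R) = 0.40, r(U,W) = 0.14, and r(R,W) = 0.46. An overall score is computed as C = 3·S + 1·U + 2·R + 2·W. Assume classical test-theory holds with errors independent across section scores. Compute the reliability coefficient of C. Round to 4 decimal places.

Var(C) = 3²·13.2² + 21.1² + 2²·10.8² + 2²·14.8² + 2·[3·13.2·21.1·0.43 + 6·13.2·10.8·0.27 + 6·13.2·14.8·0.22 + 2·21.1·10.8·0.40 + 2·21.1·14.8·0.14 + 4·10.8·14.8·0.46] = 3356.09 + 2823.92 = 6180.01.
With uncorrelated errors the cross-covariances are all true-score covariance, so they carry over unchanged; only the diagonal terms shrink to ρᵢσᵢ².
True-score variance = [3²·13.2²·0.64 + 21.1²·0.84 + 2²·10.8²·0.83 + 2²·14.8²·0.56] + 2823.92 = 2255.49 + 2823.92 = 5079.42.
Reliability = 5079.42 / 6180.01 = 0.8219.

0.8219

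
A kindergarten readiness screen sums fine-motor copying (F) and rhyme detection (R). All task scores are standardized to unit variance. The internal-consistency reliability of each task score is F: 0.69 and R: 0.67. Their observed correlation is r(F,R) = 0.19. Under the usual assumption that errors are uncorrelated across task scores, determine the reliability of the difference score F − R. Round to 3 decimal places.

0.605

Var(F−R) = 1 + 1 − 2·0.19 = 2 − 0.38 = 1.62.
With uncorrelated errors the cross-covariances are all true-score covariance, so they carry over unchanged; only the diagonal terms shrink to ρᵢσᵢ².
True-score variance = [0.69 + 0.67] − 0.38 = 1.36 − 0.38 = 0.98.
Reliability = 0.98 / 1.62 = 0.605.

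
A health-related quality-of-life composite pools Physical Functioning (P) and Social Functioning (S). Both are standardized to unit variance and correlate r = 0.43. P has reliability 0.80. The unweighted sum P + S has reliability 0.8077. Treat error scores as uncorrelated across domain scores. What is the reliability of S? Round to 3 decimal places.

Var(P+S) = 2 + 2·0.43 = 2.860.
True-score variance = ρ_P + ρ_S + 2·0.43, so 0.8077 = (0.80 + ρ_S + 0.86) / 2.860.
ρ_S = 0.8077·2.860 − 0.80 − 0.86 = 0.650.

0.650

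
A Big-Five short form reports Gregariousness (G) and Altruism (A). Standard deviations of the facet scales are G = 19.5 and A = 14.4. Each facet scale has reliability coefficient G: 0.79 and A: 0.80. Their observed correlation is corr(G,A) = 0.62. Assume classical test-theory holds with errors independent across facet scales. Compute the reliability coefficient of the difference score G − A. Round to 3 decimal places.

0.493

Var(G−A) = 19.5² + 14.4² − 2·19.5·14.4·0.62 = 587.61 − 348.192 = 239.418.
Because errors are independent across components, Cov(Tᵢ,Tⱼ) = Cov(Xᵢ,Xⱼ); the off-diagonal part of the true-score variance is the same as above.
True-score variance = [19.5²·0.79 + 14.4²·0.80] − 348.192 = 466.286 − 348.192 = 118.094.
Reliability = 118.094 / 239.418 = 0.493.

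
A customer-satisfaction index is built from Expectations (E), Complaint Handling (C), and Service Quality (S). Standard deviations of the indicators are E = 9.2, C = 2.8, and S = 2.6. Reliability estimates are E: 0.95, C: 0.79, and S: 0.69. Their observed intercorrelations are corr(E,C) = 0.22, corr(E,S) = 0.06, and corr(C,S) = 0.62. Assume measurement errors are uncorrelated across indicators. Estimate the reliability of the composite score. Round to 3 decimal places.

0.935

Var(E+C+S) = 9.2² + 2.8² + 2.6² + 2·[9.2·2.8·0.22 + 9.2·2.6·0.06 + 2.8·2.6·0.62] = 99.24 + 23.232 = 122.472.
Under uncorrelated errors the observed covariances equal the true-score covariances, so only the own-variance terms attenuate.
True-score variance = [9.2²·0.95 + 2.8²·0.79 + 2.6²·0.69] + 23.232 = 91.266 + 23.232 = 114.498.
Reliability = 114.498 / 122.472 = 0.935.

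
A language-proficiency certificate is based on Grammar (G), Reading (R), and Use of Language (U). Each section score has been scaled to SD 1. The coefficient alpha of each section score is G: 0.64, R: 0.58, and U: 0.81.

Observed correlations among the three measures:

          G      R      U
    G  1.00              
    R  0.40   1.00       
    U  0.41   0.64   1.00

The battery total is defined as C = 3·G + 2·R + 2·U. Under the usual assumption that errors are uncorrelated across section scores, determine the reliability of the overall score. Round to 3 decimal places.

Var(C) = 3² + 2² + 2² + 2·[6·0.40 + 6·0.41 + 4·0.64] = 17 + 14.84 = 31.84.
Under uncorrelated errors the observed covariances equal the true-score covariances, so only the own-variance terms attenuate.
True-score variance = [3²·0.64 + 2²·0.58 + 2²·0.81] + 14.84 = 11.32 + 14.84 = 26.16.
Reliability = 26.16 / 31.84 = 0.822.

0.822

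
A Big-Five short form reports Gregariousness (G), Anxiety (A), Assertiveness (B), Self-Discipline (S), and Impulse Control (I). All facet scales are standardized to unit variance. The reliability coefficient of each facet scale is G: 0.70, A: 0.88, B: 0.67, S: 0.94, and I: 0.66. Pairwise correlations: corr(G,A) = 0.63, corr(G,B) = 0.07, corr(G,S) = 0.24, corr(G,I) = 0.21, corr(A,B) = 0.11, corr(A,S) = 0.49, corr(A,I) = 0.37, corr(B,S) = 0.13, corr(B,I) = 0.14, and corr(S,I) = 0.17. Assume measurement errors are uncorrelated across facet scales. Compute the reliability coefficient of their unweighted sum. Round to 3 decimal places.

Var(G+A+B+S+I) = 5 + 2·[0.63 + 0.07 + 0.24 + 0.21 + 0.11 + 0.49 + 0.37 + 0.13 + 0.14 + 0.17] = 5 + 5.12 = 10.12.
Under uncorrelated errors the observed covariances equal the true-score covariances, so only the own-variance terms attenuate.
True-score variance = [0.70 + 0.88 + 0.67 + 0.94 + 0.66] + 5.12 = 3.85 + 5.12 = 8.97.
Reliability = 8.97 / 10.12 = 0.886.

0.886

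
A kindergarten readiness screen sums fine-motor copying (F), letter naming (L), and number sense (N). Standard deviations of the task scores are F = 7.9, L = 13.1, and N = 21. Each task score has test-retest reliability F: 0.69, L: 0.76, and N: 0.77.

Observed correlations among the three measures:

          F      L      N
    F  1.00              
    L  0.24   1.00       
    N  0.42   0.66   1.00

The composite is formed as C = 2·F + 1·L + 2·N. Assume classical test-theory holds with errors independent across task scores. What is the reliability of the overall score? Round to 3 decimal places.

Var(C) = 2²·7.9² + 13.1² + 2²·21² + 2·[2·7.9·13.1·0.24 + 4·7.9·21·0.42 + 2·13.1·21·0.66] = 2185.25 + 1383.04 = 3568.29.
Under uncorrelated errors the observed covariances equal the true-score covariances, so only the own-variance terms attenuate.
True-score variance = [2²·7.9²·0.69 + 13.1²·0.76 + 2²·21²·0.77] + 1383.04 = 1660.96 + 1383.04 = 3043.99.
Reliability = 3043.99 / 3568.29 = 0.853.

0.853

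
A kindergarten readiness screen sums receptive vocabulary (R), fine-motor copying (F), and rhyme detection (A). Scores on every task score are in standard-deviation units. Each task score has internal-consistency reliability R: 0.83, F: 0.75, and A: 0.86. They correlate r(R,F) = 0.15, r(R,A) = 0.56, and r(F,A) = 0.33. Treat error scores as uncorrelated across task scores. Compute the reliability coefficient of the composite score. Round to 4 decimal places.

Var(R+F+A) = 3 + 2·[0.15 + 0.56 + 0.33] = 3 + 2.08 = 5.08.
Under uncorrelated errors the observed covariances equal the true-score covariances, so only the own-variance terms attenuate.
True-score variance = [0.83 + 0.75 + 0.86] + 2.08 = 2.44 + 2.08 = 4.52.
Reliability = 4.52 / 5.08 = 0.8898.

0.8898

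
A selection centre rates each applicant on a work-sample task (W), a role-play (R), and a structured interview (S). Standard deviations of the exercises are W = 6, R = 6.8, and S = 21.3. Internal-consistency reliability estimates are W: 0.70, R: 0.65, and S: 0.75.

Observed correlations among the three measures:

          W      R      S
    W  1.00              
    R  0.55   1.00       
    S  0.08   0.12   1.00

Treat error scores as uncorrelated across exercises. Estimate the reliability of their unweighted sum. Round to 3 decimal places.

Var(W+R+S) = 6² + 6.8² + 21.3² + 2·[6·6.8·0.55 + 6·21.3·0.08 + 6.8·21.3·0.12] = 535.93 + 100.09 = 636.02.
Because errors are independent across components, Cov(Tᵢ,Tⱼ) = Cov(Xᵢ,Xⱼ); the off-diagonal part of the true-score variance is the same as above.
True-score variance = [6²·0.70 + 6.8²·0.65 + 21.3²·0.75] + 100.09 = 395.524 + 100.09 = 495.613.
Reliability = 495.613 / 636.02 = 0.779.

0.779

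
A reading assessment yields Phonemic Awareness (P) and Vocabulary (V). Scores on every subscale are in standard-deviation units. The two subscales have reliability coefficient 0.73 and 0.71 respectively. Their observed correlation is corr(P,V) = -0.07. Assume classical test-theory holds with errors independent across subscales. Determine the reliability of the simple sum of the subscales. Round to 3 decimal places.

Var(P+V) = 2 + 2·[(-0.07)] = 2 − 0.14 = 1.86.
With uncorrelated errors the cross-covariances are all true-score covariance, so they carry over unchanged; only the diagonal terms shrink to ρᵢσᵢ².
True-score variance = [0.73 + 0.71] − 0.14 = 1.44 − 0.14 = 1.3.
Reliability = 1.3 / 1.86 = 0.699.

0.699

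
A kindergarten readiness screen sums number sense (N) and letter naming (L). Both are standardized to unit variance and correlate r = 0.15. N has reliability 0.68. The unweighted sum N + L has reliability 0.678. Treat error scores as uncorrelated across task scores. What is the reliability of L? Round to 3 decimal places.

Var(N+L) = 2 + 2·0.15 = 2.300.
True-score variance = ρ_N + ρ_L + 2·0.15, so 0.678 = (0.68 + ρ_L + 0.30) / 2.300.
ρ_L = 0.678·2.300 − 0.68 − 0.30 = 0.579.

0.579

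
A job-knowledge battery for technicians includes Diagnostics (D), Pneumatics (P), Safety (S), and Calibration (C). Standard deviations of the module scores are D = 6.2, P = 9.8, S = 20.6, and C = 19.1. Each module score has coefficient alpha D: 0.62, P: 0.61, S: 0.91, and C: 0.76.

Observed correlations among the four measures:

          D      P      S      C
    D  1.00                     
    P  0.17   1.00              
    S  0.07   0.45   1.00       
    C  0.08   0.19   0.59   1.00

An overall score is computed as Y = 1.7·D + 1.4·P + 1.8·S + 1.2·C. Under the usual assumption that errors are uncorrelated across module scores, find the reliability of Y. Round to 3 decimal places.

0.907

Var(Y) = 1.7²·6.2² + 1.4²·9.8² + 1.8²·20.6² + 1.2²·19.1² + 2·[2.38·6.2·9.8·0.17 + 3.06·6.2·20.6·0.07 + 2.04·6.2·19.1·0.08 + 2.52·9.8·20.6·0.45 + 1.68·9.8·19.1·0.19 + 2.16·20.6·19.1·0.59] = 2199.58 + 1722.74 = 3922.33.
Under uncorrelated errors the observed covariances equal the true-score covariances, so only the own-variance terms attenuate.
True-score variance = [1.7²·6.2²·0.62 + 1.4²·9.8²·0.61 + 1.8²·20.6²·0.91 + 1.2²·19.1²·0.76] + 1722.74 = 1834.13 + 1722.74 = 3556.88.
Reliability = 3556.88 / 3922.33 = 0.907.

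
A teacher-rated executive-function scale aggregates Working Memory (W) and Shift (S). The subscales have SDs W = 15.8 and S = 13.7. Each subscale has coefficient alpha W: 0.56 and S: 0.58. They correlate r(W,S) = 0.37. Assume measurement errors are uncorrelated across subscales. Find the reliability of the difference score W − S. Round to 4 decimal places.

0.3192

Var(W−S) = 15.8² + 13.7² − 2·15.8·13.7·0.37 = 437.33 − 160.18 = 277.15.
With uncorrelated errors the cross-covariances are all true-score covariance, so they carry over unchanged; only the diagonal terms shrink to ρᵢσᵢ².
True-score variance = [15.8²·0.56 + 13.7²·0.58] − 160.18 = 248.659 − 160.18 = 88.4782.
Reliability = 88.4782 / 277.15 = 0.3192.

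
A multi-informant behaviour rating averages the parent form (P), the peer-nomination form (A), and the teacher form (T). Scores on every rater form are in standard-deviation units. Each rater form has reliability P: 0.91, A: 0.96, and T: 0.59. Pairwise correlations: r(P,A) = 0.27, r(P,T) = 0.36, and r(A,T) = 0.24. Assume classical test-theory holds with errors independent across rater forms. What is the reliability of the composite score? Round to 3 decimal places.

Var(P+A+T) = 3 + 2·[0.27 + 0.36 + 0.24] = 3 + 1.74 = 4.74.
Under uncorrelated errors the observed covariances equal the true-score covariances, so only the own-variance terms attenuate.
True-score variance = [0.91 + 0.96 + 0.59] + 1.74 = 2.46 + 1.74 = 4.2.
Reliability = 4.2 / 4.74 = 0.886.

0.886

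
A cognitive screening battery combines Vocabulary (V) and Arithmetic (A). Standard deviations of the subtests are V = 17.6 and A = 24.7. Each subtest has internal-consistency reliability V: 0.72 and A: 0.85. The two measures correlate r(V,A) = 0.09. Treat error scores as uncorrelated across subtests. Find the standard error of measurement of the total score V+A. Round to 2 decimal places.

13.35

Var(total) = 919.85 + 78.2496 = 998.1.
True-score variance = 741.604 + 78.2496 = 819.853, so reliability = 0.8214.
Error variance = 998.1 − 819.853 = 178.246; SEM = √178.246 = 13.35.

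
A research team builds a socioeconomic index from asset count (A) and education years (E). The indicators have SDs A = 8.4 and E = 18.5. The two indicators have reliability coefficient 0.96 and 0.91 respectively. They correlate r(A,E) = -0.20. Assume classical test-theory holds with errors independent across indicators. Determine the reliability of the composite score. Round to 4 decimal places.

0.9041

Var(A+E) = 8.4² + 18.5² + 2·[8.4·18.5·(-0.20)] = 412.81 − 62.16 = 350.65.
Under uncorrelated errors the observed covariances equal the true-score covariances, so only the own-variance terms attenuate.
True-score variance = [8.4²·0.96 + 18.5²·0.91] − 62.16 = 379.185 − 62.16 = 317.025.
Reliability = 317.025 / 350.65 = 0.9041.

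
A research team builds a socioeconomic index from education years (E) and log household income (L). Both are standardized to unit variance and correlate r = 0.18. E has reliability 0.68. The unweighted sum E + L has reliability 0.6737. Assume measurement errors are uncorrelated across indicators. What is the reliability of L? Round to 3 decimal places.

Var(E+L) = 2 + 2·0.18 = 2.360.
True-score variance = ρ_E + ρ_L + 2·0.18, so 0.6737 = (0.68 + ρ_L + 0.36) / 2.360.
ρ_L = 0.6737·2.360 − 0.68 − 0.36 = 0.550.

0.550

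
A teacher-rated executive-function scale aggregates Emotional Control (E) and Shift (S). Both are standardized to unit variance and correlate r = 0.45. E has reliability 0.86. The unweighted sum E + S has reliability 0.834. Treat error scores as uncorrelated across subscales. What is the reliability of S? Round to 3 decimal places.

0.659

Var(E+S) = 2 + 2·0.45 = 2.900.
True-score variance = ρ_E + ρ_S + 2·0.45, so 0.834 = (0.86 + ρ_S + 0.90) / 2.900.
ρ_S = 0.834·2.900 − 0.86 − 0.90 = 0.659.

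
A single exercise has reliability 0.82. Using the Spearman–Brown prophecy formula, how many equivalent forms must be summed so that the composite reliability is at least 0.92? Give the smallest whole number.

k ≥ ρ*(1−ρ₁)/(ρ₁(1−ρ*)) = 0.92·0.18 / (0.82·0.08) = 2.524.
Smallest integer k = 3.

3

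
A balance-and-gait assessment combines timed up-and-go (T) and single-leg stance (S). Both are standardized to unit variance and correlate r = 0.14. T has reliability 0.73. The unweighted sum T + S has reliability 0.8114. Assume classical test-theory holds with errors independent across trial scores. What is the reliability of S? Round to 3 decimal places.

Var(T+S) = 2 + 2·0.14 = 2.280.
True-score variance = ρ_T + ρ_S + 2·0.14, so 0.8114 = (0.73 + ρ_S + 0.28) / 2.280.
ρ_S = 0.8114·2.280 − 0.73 − 0.28 = 0.840.

0.840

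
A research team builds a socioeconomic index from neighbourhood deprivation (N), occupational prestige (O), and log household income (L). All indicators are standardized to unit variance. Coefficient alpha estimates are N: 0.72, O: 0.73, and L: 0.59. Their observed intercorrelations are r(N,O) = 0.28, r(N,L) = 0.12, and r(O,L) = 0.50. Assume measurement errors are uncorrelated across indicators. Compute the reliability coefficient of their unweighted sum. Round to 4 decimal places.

Var(N+O+L) = 3 + 2·[0.28 + 0.12 + 0.50] = 3 + 1.8 = 4.8.
With uncorrelated errors the cross-covariances are all true-score covariance, so they carry over unchanged; only the diagonal terms shrink to ρᵢσᵢ².
True-score variance = [0.72 + 0.73 + 0.59] + 1.8 = 2.04 + 1.8 = 3.84.
Reliability = 3.84 / 4.8 = 0.8000.

0.8000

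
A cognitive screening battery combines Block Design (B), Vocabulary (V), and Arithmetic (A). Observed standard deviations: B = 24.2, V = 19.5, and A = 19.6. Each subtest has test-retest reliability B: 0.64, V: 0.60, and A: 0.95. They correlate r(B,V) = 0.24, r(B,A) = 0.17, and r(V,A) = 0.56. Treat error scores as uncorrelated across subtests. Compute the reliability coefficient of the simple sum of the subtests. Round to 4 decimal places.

Var(B+V+A) = 24.2² + 19.5² + 19.6² + 2·[24.2·19.5·0.24 + 24.2·19.6·0.17 + 19.5·19.6·0.56] = 1350.05 + 815.845 = 2165.89.
With uncorrelated errors the cross-covariances are all true-score covariance, so they carry over unchanged; only the diagonal terms shrink to ρᵢσᵢ².
True-score variance = [24.2²·0.64 + 19.5²·0.60 + 19.6²·0.95] + 815.845 = 967.912 + 815.845 = 1783.76.
Reliability = 1783.76 / 2165.89 = 0.8236.

0.8236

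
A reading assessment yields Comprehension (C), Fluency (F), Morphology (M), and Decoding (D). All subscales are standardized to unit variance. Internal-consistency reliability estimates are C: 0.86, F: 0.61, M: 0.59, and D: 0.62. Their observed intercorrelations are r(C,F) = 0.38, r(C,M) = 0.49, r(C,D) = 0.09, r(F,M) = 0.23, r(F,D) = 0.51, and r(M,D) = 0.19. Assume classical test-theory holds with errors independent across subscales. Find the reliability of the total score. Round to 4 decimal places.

0.8303

Var(C+F+M+D) = 4 + 2·[0.38 + 0.49 + 0.09 + 0.23 + 0.51 + 0.19] = 4 + 3.78 = 7.78.
Because errors are independent across components, Cov(Tᵢ,Tⱼ) = Cov(Xᵢ,Xⱼ); the off-diagonal part of the true-score variance is the same as above.
True-score variance = [0.86 + 0.61 + 0.59 + 0.62] + 3.78 = 2.68 + 3.78 = 6.46.
Reliability = 6.46 / 7.78 = 0.8303.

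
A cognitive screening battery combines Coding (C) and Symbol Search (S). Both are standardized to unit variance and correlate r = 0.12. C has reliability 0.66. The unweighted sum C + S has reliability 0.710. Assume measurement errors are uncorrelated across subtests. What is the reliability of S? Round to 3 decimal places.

Var(C+S) = 2 + 2·0.12 = 2.240.
True-score variance = ρ_C + ρ_S + 2·0.12, so 0.710 = (0.66 + ρ_S + 0.24) / 2.240.
ρ_S = 0.710·2.240 − 0.66 − 0.24 = 0.690.

0.690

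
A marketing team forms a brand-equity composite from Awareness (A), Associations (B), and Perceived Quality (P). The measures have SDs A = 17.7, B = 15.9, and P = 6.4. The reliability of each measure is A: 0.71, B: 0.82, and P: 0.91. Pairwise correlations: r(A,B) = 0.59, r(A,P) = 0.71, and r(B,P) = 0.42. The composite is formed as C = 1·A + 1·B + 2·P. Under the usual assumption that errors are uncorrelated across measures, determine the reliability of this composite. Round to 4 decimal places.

Var(C) = 17.7² + 15.9² + 2²·6.4² + 2·[17.7·15.9·0.59 + 2·17.7·6.4·0.71 + 2·15.9·6.4·0.42] = 729.94 + 824.759 = 1554.7.
Because errors are independent across components, Cov(Tᵢ,Tⱼ) = Cov(Xᵢ,Xⱼ); the off-diagonal part of the true-score variance is the same as above.
True-score variance = [17.7²·0.71 + 15.9²·0.82 + 2²·6.4²·0.91] + 824.759 = 578.834 + 824.759 = 1403.59.
Reliability = 1403.59 / 1554.7 = 0.9028.

0.9028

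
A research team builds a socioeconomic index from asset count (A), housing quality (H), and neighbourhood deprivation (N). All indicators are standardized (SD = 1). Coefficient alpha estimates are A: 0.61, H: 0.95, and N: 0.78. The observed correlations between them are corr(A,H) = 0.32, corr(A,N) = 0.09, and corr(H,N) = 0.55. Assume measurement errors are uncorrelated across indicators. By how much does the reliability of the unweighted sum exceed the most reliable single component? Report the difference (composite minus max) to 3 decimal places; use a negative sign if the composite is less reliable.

Var(sum) = 3 + 1.92 = 4.92; true-score variance = 2.34 + 1.92 = 4.26; composite reliability = 0.8659.
Max component reliability = 0.9500.
Difference = 0.8659 − 0.9500 = -0.084.

-0.084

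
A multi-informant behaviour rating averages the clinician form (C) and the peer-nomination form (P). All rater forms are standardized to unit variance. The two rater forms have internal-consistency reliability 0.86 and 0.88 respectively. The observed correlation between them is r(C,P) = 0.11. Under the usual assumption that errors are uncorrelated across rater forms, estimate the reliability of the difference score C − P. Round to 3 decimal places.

Var(C−P) = 1 + 1 − 2·0.11 = 2 − 0.22 = 1.78.
With uncorrelated errors the cross-covariances are all true-score covariance, so they carry over unchanged; only the diagonal terms shrink to ρᵢσᵢ².
True-score variance = [0.86 + 0.88] − 0.22 = 1.74 − 0.22 = 1.52.
Reliability = 1.52 / 1.78 = 0.854.

0.854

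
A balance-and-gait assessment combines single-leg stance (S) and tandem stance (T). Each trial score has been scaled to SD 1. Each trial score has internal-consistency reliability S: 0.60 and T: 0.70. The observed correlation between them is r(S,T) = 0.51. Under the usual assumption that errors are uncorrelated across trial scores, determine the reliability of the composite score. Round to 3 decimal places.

0.768

Var(S+T) = 2 + 2·[0.51] = 2 + 1.02 = 3.02.
With uncorrelated errors the cross-covariances are all true-score covariance, so they carry over unchanged; only the diagonal terms shrink to ρᵢσᵢ².
True-score variance = [0.60 + 0.70] + 1.02 = 1.3 + 1.02 = 2.32.
Reliability = 2.32 / 3.02 = 0.768.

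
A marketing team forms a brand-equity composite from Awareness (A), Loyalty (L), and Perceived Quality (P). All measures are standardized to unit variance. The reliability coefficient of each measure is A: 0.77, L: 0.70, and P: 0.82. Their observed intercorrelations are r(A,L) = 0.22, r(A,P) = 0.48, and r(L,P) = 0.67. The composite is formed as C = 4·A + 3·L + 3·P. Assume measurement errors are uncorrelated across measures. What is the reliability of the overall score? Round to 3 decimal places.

Var(C) = 4² + 3² + 3² + 2·[12·0.22 + 12·0.48 + 9·0.67] = 34 + 28.86 = 62.86.
Because errors are independent across components, Cov(Tᵢ,Tⱼ) = Cov(Xᵢ,Xⱼ); the off-diagonal part of the true-score variance is the same as above.
True-score variance = [4²·0.77 + 3²·0.70 + 3²·0.82] + 28.86 = 26 + 28.86 = 54.86.
Reliability = 54.86 / 62.86 = 0.873.

0.873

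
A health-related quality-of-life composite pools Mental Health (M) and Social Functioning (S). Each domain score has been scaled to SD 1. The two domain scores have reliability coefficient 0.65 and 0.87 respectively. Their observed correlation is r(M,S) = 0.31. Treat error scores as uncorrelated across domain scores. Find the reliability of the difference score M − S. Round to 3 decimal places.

Var(M−S) = 1 + 1 − 2·0.31 = 2 − 0.62 = 1.38.
With uncorrelated errors the cross-covariances are all true-score covariance, so they carry over unchanged; only the diagonal terms shrink to ρᵢσᵢ².
True-score variance = [0.65 + 0.87] − 0.62 = 1.52 − 0.62 = 0.9.
Reliability = 0.9 / 1.38 = 0.652.

0.652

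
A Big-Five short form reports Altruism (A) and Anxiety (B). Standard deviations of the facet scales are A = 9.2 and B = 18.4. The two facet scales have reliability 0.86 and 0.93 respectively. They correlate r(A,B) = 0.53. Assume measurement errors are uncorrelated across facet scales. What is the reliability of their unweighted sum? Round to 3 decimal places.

0.941

Var(A+B) = 9.2² + 18.4² + 2·[9.2·18.4·0.53] = 423.2 + 179.437 = 602.637.
With uncorrelated errors the cross-covariances are all true-score covariance, so they carry over unchanged; only the diagonal terms shrink to ρᵢσᵢ².
True-score variance = [9.2²·0.86 + 18.4²·0.93] + 179.437 = 387.651 + 179.437 = 567.088.
Reliability = 567.088 / 602.637 = 0.941.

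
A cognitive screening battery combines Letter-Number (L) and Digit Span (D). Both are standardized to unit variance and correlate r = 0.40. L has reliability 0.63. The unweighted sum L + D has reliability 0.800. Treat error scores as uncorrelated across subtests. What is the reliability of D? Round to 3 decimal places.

0.810

Var(L+D) = 2 + 2·0.40 = 2.800.
True-score variance = ρ_L + ρ_D + 2·0.40, so 0.800 = (0.63 + ρ_D + 0.80) / 2.800.
ρ_D = 0.800·2.800 − 0.63 − 0.80 = 0.810.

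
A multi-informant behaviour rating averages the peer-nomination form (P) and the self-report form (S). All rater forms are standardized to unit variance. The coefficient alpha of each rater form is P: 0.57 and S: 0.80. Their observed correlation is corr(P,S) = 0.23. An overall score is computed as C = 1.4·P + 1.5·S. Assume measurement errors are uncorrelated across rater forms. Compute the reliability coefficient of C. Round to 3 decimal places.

Var(C) = 1.4² + 1.5² + 2·[2.1·0.23] = 4.21 + 0.966 = 5.176.
Because errors are independent across components, Cov(Tᵢ,Tⱼ) = Cov(Xᵢ,Xⱼ); the off-diagonal part of the true-score variance is the same as above.
True-score variance = [1.4²·0.57 + 1.5²·0.80] + 0.966 = 2.9172 + 0.966 = 3.8832.
Reliability = 3.8832 / 5.176 = 0.750.

0.750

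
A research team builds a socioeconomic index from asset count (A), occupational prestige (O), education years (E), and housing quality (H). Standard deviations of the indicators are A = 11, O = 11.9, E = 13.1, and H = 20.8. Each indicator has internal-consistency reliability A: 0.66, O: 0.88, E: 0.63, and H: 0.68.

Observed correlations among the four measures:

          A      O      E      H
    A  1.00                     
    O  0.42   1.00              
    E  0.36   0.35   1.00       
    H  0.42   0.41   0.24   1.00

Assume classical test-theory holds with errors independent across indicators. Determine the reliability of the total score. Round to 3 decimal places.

Var(A+O+E+H) = 11² + 11.9² + 13.1² + 20.8² + 2·[11·11.9·0.42 + 11·13.1·0.36 + 11·20.8·0.42 + 11.9·13.1·0.35 + 11.9·20.8·0.41 + 13.1·20.8·0.24] = 866.86 + 848.78 = 1715.64.
Because errors are independent across components, Cov(Tᵢ,Tⱼ) = Cov(Xᵢ,Xⱼ); the off-diagonal part of the true-score variance is the same as above.
True-score variance = [11²·0.66 + 11.9²·0.88 + 13.1²·0.63 + 20.8²·0.68] + 848.78 = 606.786 + 848.78 = 1455.57.
Reliability = 1455.57 / 1715.64 = 0.848.

0.848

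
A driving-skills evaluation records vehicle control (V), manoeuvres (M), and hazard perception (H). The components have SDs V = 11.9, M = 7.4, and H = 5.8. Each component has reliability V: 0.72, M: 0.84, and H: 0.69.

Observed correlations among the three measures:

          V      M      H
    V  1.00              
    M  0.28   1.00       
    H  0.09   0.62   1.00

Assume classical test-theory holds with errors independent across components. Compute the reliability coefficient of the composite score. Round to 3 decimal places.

Var(V+M+H) = 11.9² + 7.4² + 5.8² + 2·[11.9·7.4·0.28 + 11.9·5.8·0.09 + 7.4·5.8·0.62] = 230.01 + 114.958 = 344.968.
Under uncorrelated errors the observed covariances equal the true-score covariances, so only the own-variance terms attenuate.
True-score variance = [11.9²·0.72 + 7.4²·0.84 + 5.8²·0.69] + 114.958 = 171.169 + 114.958 = 286.127.
Reliability = 286.127 / 344.968 = 0.829.

0.829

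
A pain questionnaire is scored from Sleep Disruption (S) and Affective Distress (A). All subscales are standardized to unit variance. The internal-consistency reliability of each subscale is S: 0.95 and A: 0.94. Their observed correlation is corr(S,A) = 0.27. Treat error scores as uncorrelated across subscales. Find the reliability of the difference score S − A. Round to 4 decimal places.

Var(S−A) = 1 + 1 − 2·0.27 = 2 − 0.54 = 1.46.
With uncorrelated errors the cross-covariances are all true-score covariance, so they carry over unchanged; only the diagonal terms shrink to ρᵢσᵢ².
True-score variance = [0.95 + 0.94] − 0.54 = 1.89 − 0.54 = 1.35.
Reliability = 1.35 / 1.46 = 0.9247.

0.9247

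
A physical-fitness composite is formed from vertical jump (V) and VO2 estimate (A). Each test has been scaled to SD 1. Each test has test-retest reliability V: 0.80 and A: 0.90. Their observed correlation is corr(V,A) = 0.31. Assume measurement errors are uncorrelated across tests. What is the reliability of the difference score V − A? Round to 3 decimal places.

0.783

Var(V−A) = 1 + 1 − 2·0.31 = 2 − 0.62 = 1.38.
Because errors are independent across components, Cov(Tᵢ,Tⱼ) = Cov(Xᵢ,Xⱼ); the off-diagonal part of the true-score variance is the same as above.
True-score variance = [0.80 + 0.90] − 0.62 = 1.7 − 0.62 = 1.08.
Reliability = 1.08 / 1.38 = 0.783.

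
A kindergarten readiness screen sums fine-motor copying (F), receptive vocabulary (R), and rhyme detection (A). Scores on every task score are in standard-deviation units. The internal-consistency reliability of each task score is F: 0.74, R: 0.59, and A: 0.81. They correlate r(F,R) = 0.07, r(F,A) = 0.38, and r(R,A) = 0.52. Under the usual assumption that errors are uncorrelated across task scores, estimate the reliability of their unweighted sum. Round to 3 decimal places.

0.826

Var(F+R+A) = 3 + 2·[0.07 + 0.38 + 0.52] = 3 + 1.94 = 4.94.
Because errors are independent across components, Cov(Tᵢ,Tⱼ) = Cov(Xᵢ,Xⱼ); the off-diagonal part of the true-score variance is the same as above.
True-score variance = [0.74 + 0.59 + 0.81] + 1.94 = 2.14 + 1.94 = 4.08.
Reliability = 4.08 / 4.94 = 0.826.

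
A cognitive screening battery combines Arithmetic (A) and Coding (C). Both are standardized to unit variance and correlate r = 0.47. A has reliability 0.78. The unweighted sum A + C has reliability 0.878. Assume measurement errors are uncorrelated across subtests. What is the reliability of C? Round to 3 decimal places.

Var(A+C) = 2 + 2·0.47 = 2.940.
True-score variance = ρ_A + ρ_C + 2·0.47, so 0.878 = (0.78 + ρ_C + 0.94) / 2.940.
ρ_C = 0.878·2.940 − 0.78 − 0.94 = 0.861.

0.861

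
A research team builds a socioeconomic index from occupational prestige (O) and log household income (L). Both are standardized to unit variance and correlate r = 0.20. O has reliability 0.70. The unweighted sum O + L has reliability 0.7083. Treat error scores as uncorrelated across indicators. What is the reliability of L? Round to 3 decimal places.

0.600

Var(O+L) = 2 + 2·0.20 = 2.400.
True-score variance = ρ_O + ρ_L + 2·0.20, so 0.7083 = (0.70 + ρ_L + 0.40) / 2.400.
ρ_L = 0.7083·2.400 − 0.70 − 0.40 = 0.600.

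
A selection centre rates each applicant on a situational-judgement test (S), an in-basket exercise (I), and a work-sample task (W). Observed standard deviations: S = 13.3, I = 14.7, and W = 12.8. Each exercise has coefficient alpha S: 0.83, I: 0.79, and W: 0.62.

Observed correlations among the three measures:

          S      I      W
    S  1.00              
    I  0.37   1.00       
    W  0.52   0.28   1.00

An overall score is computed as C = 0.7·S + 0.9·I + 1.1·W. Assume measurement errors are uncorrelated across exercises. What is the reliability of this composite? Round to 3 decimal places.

Var(C) = 0.7²·13.3² + 0.9²·14.7² + 1.1²·12.8² + 2·[0.63·13.3·14.7·0.37 + 0.77·13.3·12.8·0.52 + 0.99·14.7·12.8·0.28] = 459.955 + 331.791 = 791.746.
With uncorrelated errors the cross-covariances are all true-score covariance, so they carry over unchanged; only the diagonal terms shrink to ρᵢσᵢ².
True-score variance = [0.7²·13.3²·0.83 + 0.9²·14.7²·0.79 + 1.1²·12.8²·0.62] + 331.791 = 333.13 + 331.791 = 664.921.
Reliability = 664.921 / 791.746 = 0.840.

0.840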